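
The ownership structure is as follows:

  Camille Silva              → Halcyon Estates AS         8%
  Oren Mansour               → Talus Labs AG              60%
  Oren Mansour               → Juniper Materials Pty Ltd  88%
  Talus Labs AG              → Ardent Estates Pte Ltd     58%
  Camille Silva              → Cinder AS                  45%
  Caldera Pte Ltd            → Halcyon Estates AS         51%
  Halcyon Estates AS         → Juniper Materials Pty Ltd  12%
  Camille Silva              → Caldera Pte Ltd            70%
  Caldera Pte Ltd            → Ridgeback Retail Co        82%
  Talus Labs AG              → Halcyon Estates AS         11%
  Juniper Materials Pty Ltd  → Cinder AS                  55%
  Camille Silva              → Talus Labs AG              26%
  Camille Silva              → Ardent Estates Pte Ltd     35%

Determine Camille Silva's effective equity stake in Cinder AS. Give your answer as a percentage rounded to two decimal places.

48.07%

Camille reaches Cinder along 4 paths.
Via Talus → Halcyon → Juniper: 26% × 11% × 12% × 55% = 0.18876%.
Via Halcyon → Juniper: 8% × 12% × 55% = 0.528%.
Via Caldera → Halcyon → Juniper: 70% × 51% × 12% × 55% = 2.3562%.
Direct stake: 45% = 45%.
Total: 0.18876% + 0.528% + 2.3562% + 45% = 48.07296%.
Rounded: 48.07%.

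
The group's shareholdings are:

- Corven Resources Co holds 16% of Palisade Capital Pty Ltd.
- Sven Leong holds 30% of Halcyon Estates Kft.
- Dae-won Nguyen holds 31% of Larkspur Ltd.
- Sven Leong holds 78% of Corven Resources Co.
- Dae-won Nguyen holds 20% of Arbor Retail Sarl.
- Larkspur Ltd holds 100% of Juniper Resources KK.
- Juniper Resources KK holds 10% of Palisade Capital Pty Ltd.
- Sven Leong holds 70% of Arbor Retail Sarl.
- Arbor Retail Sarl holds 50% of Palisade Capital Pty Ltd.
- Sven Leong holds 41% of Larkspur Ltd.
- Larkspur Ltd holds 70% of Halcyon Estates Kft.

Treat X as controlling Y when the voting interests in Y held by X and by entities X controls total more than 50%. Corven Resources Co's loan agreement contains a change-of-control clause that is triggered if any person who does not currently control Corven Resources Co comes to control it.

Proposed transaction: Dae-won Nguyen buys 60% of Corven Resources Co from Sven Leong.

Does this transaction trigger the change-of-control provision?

The purchase adds only to Dae-won's holdings (Sven's stake shrinks), so Dae-won is the only person who could newly come to control Corven.
Dae-won's largest direct stake is 31% in Larkspur, which does not meet the threshold, so Dae-won controls no company.
Neither Dae-won nor any entity Dae-won controls holds any voting interest in Corven.
So before the transaction, Dae-won does not control Corven.
After the purchase, Dae-won holds 60% of Corven directly, and Sven's stake falls to 18%.
Dae-won holds 60% of Corven, so Dae-won controls Corven.
Dae-won did not control Corven before and does after, so the clause is triggered.

Yes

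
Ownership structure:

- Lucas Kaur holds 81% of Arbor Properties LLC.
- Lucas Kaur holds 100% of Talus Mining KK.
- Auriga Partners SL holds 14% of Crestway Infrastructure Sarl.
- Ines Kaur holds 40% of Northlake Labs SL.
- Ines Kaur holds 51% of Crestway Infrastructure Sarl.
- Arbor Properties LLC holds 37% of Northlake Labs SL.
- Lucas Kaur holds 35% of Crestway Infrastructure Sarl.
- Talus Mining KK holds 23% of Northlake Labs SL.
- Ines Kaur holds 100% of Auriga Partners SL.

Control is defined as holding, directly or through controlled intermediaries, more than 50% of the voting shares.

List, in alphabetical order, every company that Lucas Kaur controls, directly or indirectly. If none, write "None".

Lucas holds 100% of Talus, so Lucas controls Talus.
Lucas holds 81% of Arbor, so Lucas controls Arbor.
Talus and Arbor together hold 23% + 37% = 60% of Northlake, so Lucas controls Northlake.
No other company's threshold is met.

Arbor Properties LLC, Northlake Labs SL, Talus Mining KK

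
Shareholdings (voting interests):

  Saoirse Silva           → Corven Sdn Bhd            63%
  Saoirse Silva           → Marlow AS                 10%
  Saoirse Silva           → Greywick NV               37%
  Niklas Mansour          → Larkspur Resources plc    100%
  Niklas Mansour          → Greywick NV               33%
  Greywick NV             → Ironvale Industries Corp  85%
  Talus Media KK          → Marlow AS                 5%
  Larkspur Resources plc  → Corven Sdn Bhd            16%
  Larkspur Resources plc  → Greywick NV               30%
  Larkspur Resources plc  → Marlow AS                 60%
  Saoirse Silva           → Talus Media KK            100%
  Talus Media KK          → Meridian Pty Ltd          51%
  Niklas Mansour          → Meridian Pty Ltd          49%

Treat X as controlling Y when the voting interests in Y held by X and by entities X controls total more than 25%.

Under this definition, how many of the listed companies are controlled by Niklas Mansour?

Niklas holds 100% of Larkspur, so Niklas controls Larkspur.
Larkspur and Niklas together hold 30% + 33% = 63% of Greywick, so Niklas controls Greywick.
Niklas holds 49% of Meridian, so Niklas controls Meridian.
Larkspur holds 60% of Marlow, so Niklas controls Marlow.
Greywick holds 85% of Ironvale, so Niklas controls Ironvale.
No other company's threshold is met.
Niklas controls 5 companies.

5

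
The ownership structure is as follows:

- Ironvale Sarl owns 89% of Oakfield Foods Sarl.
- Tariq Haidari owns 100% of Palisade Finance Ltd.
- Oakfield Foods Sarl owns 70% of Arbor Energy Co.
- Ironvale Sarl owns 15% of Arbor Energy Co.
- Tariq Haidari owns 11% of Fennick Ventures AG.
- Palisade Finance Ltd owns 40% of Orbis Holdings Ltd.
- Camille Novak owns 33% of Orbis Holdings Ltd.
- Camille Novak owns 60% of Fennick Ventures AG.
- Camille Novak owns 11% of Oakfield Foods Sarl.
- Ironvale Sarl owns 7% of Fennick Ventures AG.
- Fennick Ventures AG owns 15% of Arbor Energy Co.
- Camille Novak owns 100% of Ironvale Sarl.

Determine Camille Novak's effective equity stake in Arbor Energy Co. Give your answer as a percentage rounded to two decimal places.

95.05%

Camille reaches Arbor along 5 paths.
Via Ironvale: 100% × 15% = 15%.
Via Ironvale → Fennick: 100% × 7% × 15% = 1.05%.
Via Fennick: 60% × 15% = 9%.
Via Oakfield: 11% × 70% = 7.7%.
Via Ironvale → Oakfield: 100% × 89% × 70% = 62.3%.
Total: 15% + 1.05% + 9% + 7.7% + 62.3% = 95.05%.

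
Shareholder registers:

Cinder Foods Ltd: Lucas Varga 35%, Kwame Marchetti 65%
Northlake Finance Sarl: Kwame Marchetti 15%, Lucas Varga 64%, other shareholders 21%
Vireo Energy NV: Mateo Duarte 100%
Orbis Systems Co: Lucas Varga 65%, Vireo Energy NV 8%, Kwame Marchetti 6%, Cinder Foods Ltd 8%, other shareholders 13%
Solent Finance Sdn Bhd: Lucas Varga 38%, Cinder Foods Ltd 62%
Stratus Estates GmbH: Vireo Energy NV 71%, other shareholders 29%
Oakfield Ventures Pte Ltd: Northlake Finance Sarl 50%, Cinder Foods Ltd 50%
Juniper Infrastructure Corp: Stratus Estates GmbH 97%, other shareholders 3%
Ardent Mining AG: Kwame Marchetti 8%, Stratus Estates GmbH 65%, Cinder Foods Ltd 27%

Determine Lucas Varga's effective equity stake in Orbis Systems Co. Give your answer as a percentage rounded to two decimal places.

Lucas reaches Orbis along 2 paths.
Direct stake: 65% = 65%.
Via Cinder: 35% × 8% = 2.8%.
Total: 65% + 2.8% = 67.8%.
Rounded: 67.80%.

67.80%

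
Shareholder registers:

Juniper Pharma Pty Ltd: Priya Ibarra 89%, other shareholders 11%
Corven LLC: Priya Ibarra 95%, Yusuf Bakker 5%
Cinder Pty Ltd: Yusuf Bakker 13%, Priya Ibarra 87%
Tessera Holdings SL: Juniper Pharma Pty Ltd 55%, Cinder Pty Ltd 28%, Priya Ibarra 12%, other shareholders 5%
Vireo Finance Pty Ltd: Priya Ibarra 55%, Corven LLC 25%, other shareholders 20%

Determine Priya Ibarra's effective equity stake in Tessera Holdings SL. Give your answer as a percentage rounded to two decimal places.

Priya reaches Tessera along 3 paths.
Via Juniper: 89% × 55% = 48.95%.
Via Cinder: 87% × 28% = 24.36%.
Direct stake: 12% = 12%.
Total: 48.95% + 24.36% + 12% = 85.31%.

85.31%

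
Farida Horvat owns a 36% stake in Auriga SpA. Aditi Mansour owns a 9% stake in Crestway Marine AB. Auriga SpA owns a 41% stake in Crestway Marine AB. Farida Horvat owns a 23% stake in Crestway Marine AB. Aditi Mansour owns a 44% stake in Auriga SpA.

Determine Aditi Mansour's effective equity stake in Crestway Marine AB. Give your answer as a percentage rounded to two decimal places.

Aditi reaches Crestway along 2 paths.
Direct stake: 9% = 9%.
Via Auriga: 44% × 41% = 18.04%.
Total: 9% + 18.04% = 27.04%.

27.04%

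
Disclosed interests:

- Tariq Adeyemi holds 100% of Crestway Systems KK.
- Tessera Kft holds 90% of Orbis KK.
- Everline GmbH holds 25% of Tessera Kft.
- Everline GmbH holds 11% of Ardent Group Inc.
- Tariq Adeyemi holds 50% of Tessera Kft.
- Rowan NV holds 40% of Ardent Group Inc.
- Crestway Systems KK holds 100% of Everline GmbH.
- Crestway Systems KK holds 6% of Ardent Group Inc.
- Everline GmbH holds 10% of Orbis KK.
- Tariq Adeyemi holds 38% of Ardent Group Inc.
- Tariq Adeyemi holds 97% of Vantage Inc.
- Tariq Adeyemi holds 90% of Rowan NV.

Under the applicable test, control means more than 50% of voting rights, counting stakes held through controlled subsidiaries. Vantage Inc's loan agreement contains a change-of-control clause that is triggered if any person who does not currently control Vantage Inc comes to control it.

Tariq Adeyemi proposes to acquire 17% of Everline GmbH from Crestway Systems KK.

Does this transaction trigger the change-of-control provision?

The purchase adds only to Tariq's holdings (Crestway's stake shrinks), so Tariq is the only person who could newly come to control Vantage.
Tariq holds 97% of Vantage, so Tariq controls Vantage.
So Tariq already controls Vantage before the transaction.
After the purchase, Tariq holds 17% of Everline directly, and Crestway's stake falls to 83%.
Tariq controlled Vantage already, so this is not a new person acquiring control; every other person's position is unchanged or reduced.
No new person acquires control, so the clause is not triggered.

No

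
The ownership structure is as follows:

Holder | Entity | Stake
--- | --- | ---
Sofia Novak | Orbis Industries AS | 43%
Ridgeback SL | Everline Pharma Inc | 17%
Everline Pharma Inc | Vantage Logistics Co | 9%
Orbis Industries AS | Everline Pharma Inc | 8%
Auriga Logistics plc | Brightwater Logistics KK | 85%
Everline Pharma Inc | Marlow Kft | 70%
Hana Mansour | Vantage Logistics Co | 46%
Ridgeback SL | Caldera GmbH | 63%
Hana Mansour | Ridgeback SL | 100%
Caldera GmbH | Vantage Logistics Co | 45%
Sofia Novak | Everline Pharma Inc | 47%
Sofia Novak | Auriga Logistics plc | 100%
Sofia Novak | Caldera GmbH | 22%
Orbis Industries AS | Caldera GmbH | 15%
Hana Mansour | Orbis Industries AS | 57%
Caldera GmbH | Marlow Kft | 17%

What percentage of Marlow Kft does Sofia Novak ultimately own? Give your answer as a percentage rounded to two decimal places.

40.14%

Sofia reaches Marlow along 4 paths.
Via Orbis → Caldera: 43% × 15% × 17% = 1.0965%.
Via Caldera: 22% × 17% = 3.74%.
Via Everline: 47% × 70% = 32.9%.
Via Orbis → Everline: 43% × 8% × 70% = 2.408%.
Total: 1.0965% + 3.74% + 32.9% + 2.408% = 40.1445%.
Rounded: 40.14%.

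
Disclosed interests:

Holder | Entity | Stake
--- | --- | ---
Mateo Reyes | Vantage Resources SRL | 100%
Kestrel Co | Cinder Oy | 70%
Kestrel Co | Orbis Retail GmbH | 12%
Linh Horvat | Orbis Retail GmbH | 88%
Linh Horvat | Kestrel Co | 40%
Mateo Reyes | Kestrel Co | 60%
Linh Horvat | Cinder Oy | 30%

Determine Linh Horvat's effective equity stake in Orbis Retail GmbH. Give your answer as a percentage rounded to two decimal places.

92.80%

Linh reaches Orbis along 2 paths.
Via Kestrel: 40% × 12% = 4.8%.
Direct stake: 88% = 88%.
Total: 4.8% + 88% = 92.8%.
Rounded: 92.80%.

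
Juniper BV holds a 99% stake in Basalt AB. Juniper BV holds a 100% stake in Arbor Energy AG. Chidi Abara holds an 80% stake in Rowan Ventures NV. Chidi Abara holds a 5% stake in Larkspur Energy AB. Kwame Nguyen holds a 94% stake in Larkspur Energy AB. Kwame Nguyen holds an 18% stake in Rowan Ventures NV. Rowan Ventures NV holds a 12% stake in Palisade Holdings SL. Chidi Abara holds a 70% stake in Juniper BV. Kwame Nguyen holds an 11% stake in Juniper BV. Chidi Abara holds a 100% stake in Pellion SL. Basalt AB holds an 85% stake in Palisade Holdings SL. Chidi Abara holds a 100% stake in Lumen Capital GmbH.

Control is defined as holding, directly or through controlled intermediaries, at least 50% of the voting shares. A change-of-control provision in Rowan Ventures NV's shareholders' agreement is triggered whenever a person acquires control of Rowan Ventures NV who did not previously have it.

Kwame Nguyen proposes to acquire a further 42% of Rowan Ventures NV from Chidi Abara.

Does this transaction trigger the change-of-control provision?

Yes

The purchase adds only to Kwame's holdings (Chidi's stake shrinks), so Kwame is the only person who could newly come to control Rowan.
Kwame holds 94% of Larkspur, so Kwame controls Larkspur.
In Rowan, Kwame's side holds only 18%, not ≥ 50%.
So before the transaction, Kwame does not control Rowan.
After the purchase, Kwame's direct stake in Rowan rises to 18% + 42% = 60%, and Chidi's stake falls to 38%.
Kwame holds 60% of Rowan, so Kwame controls Rowan.
Kwame did not control Rowan before and does after, so the clause is triggered.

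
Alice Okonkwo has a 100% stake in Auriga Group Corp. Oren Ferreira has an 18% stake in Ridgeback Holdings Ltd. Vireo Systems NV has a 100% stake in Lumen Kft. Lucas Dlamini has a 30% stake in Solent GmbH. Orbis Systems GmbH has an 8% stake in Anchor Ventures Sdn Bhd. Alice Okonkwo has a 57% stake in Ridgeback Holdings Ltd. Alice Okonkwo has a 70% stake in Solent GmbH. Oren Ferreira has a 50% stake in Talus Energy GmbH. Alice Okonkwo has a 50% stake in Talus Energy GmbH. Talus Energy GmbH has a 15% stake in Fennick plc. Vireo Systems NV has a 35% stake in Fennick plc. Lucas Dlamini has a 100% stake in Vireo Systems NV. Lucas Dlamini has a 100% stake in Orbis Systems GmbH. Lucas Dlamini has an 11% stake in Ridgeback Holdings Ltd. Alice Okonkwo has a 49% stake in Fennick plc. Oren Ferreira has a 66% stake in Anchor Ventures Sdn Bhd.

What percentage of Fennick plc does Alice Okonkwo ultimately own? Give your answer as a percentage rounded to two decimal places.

56.50%

Alice reaches Fennick along 2 paths.
Via Talus: 50% × 15% = 7.5%.
Direct stake: 49% = 49%.
Total: 7.5% + 49% = 56.5%.
Rounded: 56.50%.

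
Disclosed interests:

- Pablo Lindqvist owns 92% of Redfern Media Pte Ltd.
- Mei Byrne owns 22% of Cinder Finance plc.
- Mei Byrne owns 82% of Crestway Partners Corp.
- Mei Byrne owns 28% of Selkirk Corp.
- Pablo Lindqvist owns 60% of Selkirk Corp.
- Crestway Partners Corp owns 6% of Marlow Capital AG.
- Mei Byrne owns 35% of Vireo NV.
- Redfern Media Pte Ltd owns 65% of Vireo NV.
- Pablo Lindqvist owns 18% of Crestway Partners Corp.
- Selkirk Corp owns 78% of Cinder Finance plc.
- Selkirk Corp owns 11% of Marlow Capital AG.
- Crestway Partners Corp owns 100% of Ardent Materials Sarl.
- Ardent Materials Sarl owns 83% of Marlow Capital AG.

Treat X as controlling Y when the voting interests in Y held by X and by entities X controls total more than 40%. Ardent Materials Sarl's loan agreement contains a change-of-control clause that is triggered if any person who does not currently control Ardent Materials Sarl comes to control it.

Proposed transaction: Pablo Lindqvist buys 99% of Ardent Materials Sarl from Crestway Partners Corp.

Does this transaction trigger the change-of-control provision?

The purchase adds only to Pablo's holdings (Crestway's stake shrinks), so Pablo is the only person who could newly come to control Ardent.
Pablo holds 92% of Redfern, so Pablo controls Redfern.
Pablo holds 60% of Selkirk, so Pablo controls Selkirk.
Selkirk holds 78% of Cinder, so Pablo controls Cinder.
Redfern holds 65% of Vireo, so Pablo controls Vireo.
Neither Pablo nor any entity Pablo controls holds any voting interest in Ardent.
So before the transaction, Pablo does not control Ardent.
After the purchase, Pablo holds 99% of Ardent directly, and Crestway's stake falls to 1%.
Pablo holds 99% of Ardent, so Pablo controls Ardent.
Pablo did not control Ardent before and does after, so the clause is triggered.

Yes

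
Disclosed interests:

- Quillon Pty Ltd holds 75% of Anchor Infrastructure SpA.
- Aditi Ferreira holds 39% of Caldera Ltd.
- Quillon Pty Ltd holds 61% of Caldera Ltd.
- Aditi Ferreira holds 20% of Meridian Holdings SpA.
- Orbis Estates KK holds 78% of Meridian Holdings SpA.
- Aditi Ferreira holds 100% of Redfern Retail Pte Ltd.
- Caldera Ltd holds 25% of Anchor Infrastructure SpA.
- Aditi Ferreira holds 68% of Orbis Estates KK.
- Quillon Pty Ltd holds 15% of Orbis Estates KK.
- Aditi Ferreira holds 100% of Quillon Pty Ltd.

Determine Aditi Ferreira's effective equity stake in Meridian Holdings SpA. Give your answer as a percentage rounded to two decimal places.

84.74%

Aditi reaches Meridian along 3 paths.
Direct stake: 20% = 20%.
Via Quillon → Orbis: 100% × 15% × 78% = 11.7%.
Via Orbis: 68% × 78% = 53.04%.
Total: 20% + 11.7% + 53.04% = 84.74%.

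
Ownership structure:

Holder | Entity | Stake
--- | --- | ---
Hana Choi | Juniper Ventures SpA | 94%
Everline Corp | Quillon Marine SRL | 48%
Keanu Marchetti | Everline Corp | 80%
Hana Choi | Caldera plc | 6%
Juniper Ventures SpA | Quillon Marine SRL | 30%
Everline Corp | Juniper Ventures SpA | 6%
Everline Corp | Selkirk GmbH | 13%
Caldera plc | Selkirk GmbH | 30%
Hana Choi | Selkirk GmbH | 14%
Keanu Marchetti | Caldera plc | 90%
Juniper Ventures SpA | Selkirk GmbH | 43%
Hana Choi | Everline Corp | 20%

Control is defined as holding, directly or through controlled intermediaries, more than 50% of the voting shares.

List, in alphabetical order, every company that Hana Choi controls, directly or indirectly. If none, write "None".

Hana holds 94% of Juniper, so Hana controls Juniper.
Juniper and Hana together hold 43% + 14% = 57% of Selkirk, so Hana controls Selkirk.
No other company's threshold is met.

Juniper Ventures SpA, Selkirk GmbH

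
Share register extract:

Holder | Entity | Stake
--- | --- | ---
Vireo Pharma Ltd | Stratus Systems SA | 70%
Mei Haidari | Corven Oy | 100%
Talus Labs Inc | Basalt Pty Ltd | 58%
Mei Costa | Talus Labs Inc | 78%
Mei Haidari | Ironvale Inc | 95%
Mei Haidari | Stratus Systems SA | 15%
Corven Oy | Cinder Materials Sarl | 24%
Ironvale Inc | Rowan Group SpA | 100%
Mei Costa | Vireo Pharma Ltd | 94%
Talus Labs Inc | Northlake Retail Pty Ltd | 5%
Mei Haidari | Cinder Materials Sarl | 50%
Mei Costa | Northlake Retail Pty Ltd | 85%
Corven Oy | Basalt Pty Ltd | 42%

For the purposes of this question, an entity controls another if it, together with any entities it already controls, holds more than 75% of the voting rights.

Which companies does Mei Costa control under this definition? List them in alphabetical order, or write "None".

Northlake Retail Pty Ltd, Talus Labs Inc, Vireo Pharma Ltd

Mei Costa holds 78% of Talus, so Mei Costa controls Talus.
Talus and Mei Costa together hold 5% + 85% = 90% of Northlake, so Mei Costa controls Northlake.
Mei Costa holds 94% of Vireo, so Mei Costa controls Vireo.
No other company's threshold is met.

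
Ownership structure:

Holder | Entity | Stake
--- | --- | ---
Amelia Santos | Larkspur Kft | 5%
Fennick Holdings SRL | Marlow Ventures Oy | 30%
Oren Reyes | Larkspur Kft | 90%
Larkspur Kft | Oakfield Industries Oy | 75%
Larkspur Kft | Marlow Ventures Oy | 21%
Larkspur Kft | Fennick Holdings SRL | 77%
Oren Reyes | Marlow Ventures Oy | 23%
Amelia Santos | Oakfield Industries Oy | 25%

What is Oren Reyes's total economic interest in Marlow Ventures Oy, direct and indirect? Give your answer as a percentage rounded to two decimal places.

62.69%

Oren reaches Marlow along 3 paths.
Via Larkspur → Fennick: 90% × 77% × 30% = 20.79%.
Direct stake: 23% = 23%.
Via Larkspur: 90% × 21% = 18.9%.
Total: 20.79% + 23% + 18.9% = 62.69%.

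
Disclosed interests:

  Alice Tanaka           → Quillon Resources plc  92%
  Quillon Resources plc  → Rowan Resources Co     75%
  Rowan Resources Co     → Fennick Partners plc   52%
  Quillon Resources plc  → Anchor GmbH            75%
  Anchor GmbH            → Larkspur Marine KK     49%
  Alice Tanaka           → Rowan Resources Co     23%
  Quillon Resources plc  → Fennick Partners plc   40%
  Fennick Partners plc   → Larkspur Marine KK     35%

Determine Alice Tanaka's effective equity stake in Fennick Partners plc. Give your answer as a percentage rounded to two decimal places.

84.64%

Alice reaches Fennick along 3 paths.
Via Quillon: 92% × 40% = 36.8%.
Via Quillon → Rowan: 92% × 75% × 52% = 35.88%.
Via Rowan: 23% × 52% = 11.96%.
Total: 36.8% + 35.88% + 11.96% = 84.64%.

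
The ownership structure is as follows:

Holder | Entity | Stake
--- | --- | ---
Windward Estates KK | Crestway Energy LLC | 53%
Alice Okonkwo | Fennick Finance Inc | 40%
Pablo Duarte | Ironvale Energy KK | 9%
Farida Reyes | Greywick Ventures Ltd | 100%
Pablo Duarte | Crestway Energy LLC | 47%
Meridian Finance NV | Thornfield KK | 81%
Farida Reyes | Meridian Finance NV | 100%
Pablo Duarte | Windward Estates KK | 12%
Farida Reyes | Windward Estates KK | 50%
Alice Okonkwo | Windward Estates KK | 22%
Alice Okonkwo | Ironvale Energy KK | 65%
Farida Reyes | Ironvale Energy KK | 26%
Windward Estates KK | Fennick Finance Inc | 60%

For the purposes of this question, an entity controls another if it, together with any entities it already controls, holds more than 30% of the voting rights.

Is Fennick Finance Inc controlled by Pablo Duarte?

Pablo holds 47% of Crestway, so Pablo controls Crestway.
Neither Pablo nor any entity Pablo controls holds any voting interest in Fennick.
So Pablo does not control Fennick.

No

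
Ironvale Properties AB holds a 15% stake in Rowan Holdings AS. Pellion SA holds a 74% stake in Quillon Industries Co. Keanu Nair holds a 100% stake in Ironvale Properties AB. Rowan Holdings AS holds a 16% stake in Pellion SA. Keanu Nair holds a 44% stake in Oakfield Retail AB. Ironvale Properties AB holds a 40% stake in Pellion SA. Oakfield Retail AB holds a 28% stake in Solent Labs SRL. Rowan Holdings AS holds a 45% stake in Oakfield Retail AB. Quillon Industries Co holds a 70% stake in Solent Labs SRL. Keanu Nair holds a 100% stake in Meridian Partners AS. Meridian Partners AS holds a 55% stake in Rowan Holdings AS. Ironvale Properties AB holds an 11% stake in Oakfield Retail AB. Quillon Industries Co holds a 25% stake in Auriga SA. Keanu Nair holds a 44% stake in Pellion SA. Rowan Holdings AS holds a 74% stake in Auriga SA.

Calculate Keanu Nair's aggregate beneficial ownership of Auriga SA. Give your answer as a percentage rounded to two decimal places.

Keanu reaches Auriga along 6 paths.
Via Ironvale → Pellion → Quillon: 100% × 40% × 74% × 25% = 7.4%.
Via Pellion → Quillon: 44% × 74% × 25% = 8.14%.
Via Meridian → Rowan → Pellion → Quillon: 100% × 55% × 16% × 74% × 25% = 1.628%.
Via Ironvale → Rowan → Pellion → Quillon: 100% × 15% × 16% × 74% × 25% = 0.444%.
Via Meridian → Rowan: 100% × 55% × 74% = 40.7%.
Via Ironvale → Rowan: 100% × 15% × 74% = 11.1%.
Total: 7.4% + 8.14% + 1.628% + 0.444% + 40.7% + 11.1% = 69.412%.
Rounded: 69.41%.

69.41%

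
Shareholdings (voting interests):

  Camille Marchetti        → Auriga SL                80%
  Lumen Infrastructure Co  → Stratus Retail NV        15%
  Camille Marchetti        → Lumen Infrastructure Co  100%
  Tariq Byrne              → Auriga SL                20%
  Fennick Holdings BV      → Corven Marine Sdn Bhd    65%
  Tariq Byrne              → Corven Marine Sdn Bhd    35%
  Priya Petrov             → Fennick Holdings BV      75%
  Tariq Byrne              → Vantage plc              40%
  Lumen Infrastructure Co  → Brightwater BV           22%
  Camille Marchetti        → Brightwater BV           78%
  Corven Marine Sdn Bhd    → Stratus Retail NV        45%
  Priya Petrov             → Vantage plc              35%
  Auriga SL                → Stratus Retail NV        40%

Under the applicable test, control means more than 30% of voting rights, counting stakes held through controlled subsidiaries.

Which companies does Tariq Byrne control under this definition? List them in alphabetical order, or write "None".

Tariq holds 35% of Corven, so Tariq controls Corven.
Tariq holds 40% of Vantage, so Tariq controls Vantage.
Corven holds 45% of Stratus, so Tariq controls Stratus.
No other company's threshold is met.

Corven Marine Sdn Bhd, Stratus Retail NV, Vantage plc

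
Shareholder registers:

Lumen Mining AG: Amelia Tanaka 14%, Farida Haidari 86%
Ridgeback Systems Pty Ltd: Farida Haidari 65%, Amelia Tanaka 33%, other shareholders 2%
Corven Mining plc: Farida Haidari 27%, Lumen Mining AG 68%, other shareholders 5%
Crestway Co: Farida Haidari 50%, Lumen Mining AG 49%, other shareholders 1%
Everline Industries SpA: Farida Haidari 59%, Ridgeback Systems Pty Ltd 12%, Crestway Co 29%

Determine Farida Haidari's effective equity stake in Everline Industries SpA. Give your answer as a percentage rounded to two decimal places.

93.52%

Farida reaches Everline along 4 paths.
Direct stake: 59% = 59%.
Via Ridgeback: 65% × 12% = 7.8%.
Via Crestway: 50% × 29% = 14.5%.
Via Lumen → Crestway: 86% × 49% × 29% = 12.2206%.
Total: 59% + 7.8% + 14.5% + 12.2206% = 93.5206%.
Rounded: 93.52%.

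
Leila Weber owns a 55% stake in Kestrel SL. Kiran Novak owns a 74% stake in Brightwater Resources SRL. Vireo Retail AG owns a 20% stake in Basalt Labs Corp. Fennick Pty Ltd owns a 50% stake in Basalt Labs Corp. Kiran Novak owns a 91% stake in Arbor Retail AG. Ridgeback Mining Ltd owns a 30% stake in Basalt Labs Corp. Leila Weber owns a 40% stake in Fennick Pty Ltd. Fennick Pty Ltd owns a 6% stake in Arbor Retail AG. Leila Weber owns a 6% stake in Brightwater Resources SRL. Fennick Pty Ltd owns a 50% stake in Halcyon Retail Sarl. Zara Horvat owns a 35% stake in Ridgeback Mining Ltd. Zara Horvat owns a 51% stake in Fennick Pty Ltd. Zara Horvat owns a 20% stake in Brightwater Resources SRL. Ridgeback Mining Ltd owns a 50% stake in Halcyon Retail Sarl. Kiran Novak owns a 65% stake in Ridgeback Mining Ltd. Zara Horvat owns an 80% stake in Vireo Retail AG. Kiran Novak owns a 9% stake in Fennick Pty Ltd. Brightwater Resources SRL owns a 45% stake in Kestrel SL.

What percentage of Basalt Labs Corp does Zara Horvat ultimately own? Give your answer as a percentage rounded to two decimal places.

52.00%

Zara reaches Basalt along 3 paths.
Via Ridgeback: 35% × 30% = 10.5%.
Via Fennick: 51% × 50% = 25.5%.
Via Vireo: 80% × 20% = 16%.
Total: 10.5% + 25.5% + 16% = 52%.
Rounded: 52.00%.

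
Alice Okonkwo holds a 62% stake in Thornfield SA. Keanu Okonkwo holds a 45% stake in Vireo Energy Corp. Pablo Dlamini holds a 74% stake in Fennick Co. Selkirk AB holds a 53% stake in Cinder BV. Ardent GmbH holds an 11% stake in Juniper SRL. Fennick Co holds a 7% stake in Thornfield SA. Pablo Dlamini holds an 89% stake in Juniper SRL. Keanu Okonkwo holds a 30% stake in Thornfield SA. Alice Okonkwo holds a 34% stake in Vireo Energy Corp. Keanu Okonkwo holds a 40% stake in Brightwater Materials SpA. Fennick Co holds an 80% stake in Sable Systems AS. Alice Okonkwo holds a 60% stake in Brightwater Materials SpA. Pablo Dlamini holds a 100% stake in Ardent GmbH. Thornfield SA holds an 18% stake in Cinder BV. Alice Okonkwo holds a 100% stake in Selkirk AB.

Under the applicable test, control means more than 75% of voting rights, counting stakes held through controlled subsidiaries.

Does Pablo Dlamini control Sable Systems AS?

No

Pablo holds 100% of Ardent, so Pablo controls Ardent.
Pablo and Ardent together hold 89% + 11% = 100% of Juniper, so Pablo controls Juniper.
Neither Pablo nor any entity Pablo controls holds any voting interest in Sable.
So Pablo does not control Sable.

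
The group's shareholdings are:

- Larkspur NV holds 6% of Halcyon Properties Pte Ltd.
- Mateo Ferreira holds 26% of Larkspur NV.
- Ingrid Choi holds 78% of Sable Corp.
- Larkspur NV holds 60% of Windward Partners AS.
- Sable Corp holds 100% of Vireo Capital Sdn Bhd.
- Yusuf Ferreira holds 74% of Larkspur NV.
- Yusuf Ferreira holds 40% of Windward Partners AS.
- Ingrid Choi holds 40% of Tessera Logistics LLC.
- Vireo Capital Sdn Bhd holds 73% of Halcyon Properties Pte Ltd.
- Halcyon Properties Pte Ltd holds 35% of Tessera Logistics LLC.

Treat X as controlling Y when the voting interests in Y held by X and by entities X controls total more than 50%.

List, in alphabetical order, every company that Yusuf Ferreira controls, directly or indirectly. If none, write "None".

Larkspur NV, Windward Partners AS

Yusuf holds 74% of Larkspur, so Yusuf controls Larkspur.
Larkspur and Yusuf together hold 60% + 40% = 100% of Windward, so Yusuf controls Windward.
No other company's threshold is met.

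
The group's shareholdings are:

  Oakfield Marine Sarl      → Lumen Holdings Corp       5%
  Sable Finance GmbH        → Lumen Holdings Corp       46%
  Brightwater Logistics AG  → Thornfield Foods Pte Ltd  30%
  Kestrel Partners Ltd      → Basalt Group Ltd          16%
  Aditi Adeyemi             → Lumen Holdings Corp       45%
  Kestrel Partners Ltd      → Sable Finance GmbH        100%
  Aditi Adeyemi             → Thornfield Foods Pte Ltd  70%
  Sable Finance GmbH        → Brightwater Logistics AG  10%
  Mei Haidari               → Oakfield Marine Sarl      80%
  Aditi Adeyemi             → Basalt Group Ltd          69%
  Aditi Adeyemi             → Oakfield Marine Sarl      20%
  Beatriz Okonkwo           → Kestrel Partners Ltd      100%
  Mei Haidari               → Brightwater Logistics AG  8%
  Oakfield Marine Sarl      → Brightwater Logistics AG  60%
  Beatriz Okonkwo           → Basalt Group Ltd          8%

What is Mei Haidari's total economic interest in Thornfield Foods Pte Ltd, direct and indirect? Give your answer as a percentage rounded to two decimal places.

Mei reaches Thornfield along 2 paths.
Via Oakfield → Brightwater: 80% × 60% × 30% = 14.4%.
Via Brightwater: 8% × 30% = 2.4%.
Total: 14.4% + 2.4% = 16.8%.
Rounded: 16.80%.

16.80%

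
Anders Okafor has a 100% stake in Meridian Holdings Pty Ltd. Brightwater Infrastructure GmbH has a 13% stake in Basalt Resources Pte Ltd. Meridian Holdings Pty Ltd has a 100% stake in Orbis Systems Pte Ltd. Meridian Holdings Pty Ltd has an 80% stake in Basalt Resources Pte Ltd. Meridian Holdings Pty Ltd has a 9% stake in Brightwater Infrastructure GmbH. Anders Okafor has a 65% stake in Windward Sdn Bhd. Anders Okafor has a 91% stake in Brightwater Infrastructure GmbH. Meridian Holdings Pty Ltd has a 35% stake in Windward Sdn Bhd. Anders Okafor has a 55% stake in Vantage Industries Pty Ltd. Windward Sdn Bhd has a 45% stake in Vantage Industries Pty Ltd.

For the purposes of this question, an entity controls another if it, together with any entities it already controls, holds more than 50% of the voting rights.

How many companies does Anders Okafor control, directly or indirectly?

6

Anders holds 100% of Meridian, so Anders controls Meridian.
Meridian and Anders together hold 35% + 65% = 100% of Windward, so Anders controls Windward.
Meridian holds 100% of Orbis, so Anders controls Orbis.
Meridian and Anders together hold 9% + 91% = 100% of Brightwater, so Anders controls Brightwater.
Meridian and Brightwater together hold 80% + 13% = 93% of Basalt, so Anders controls Basalt.
Windward and Anders together hold 45% + 55% = 100% of Vantage, so Anders controls Vantage.
Anders controls 6 companies.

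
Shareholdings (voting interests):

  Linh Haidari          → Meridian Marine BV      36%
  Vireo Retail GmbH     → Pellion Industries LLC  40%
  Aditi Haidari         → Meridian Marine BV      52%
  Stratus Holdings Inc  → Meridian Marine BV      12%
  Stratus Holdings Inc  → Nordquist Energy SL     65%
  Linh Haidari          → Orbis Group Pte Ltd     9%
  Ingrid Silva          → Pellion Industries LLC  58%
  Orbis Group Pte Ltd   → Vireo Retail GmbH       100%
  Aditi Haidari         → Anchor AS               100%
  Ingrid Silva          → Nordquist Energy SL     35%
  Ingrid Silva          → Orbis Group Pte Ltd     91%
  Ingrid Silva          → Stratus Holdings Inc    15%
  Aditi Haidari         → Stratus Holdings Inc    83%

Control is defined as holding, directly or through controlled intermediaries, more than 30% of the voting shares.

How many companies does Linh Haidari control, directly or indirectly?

1

Linh holds 36% of Meridian, so Linh controls Meridian.
No other company's threshold is met.
Linh controls 1 company.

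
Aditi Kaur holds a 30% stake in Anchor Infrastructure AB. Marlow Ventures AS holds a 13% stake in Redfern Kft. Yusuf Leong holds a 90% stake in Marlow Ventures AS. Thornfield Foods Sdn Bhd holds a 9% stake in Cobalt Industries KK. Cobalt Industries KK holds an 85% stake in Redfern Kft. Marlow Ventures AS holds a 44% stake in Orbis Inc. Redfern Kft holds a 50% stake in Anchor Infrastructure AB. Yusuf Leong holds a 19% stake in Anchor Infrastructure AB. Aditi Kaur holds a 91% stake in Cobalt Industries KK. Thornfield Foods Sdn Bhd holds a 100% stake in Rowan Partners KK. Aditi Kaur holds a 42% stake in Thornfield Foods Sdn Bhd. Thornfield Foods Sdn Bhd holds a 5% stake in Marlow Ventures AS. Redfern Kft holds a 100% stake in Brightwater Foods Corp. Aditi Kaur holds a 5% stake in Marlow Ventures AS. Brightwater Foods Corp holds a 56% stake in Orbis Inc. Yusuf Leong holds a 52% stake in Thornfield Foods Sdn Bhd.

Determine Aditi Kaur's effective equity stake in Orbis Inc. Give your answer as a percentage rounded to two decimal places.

Aditi reaches Orbis along 6 paths.
Via Thornfield → Marlow: 42% × 5% × 44% = 0.924%.
Via Marlow: 5% × 44% = 2.2%.
Via Cobalt → Redfern → Brightwater: 91% × 85% × 100% × 56% = 43.316%.
Via Thornfield → Cobalt → Redfern → Brightwater: 42% × 9% × 85% × 100% × 56% = 1.79928%.
Via Thornfield → Marlow → Redfern → Brightwater: 42% × 5% × 13% × 100% × 56% = 0.15288%.
Via Marlow → Redfern → Brightwater: 5% × 13% × 100% × 56% = 0.364%.
Total: 0.924% + 2.2% + 43.316% + 1.79928% + 0.15288% + 0.364% = 48.75616%.
Rounded: 48.76%.

48.76%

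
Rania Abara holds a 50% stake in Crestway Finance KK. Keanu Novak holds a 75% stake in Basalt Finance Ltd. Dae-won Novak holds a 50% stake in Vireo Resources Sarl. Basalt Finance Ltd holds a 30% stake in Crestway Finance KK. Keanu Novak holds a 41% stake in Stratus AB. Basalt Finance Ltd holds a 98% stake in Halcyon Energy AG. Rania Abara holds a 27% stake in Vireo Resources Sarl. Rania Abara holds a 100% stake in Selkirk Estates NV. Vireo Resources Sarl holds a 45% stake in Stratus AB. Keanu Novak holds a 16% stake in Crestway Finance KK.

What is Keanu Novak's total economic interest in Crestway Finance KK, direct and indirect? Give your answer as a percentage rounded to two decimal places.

Keanu reaches Crestway along 2 paths.
Via Basalt: 75% × 30% = 22.5%.
Direct stake: 16% = 16%.
Total: 22.5% + 16% = 38.5%.
Rounded: 38.50%.

38.50%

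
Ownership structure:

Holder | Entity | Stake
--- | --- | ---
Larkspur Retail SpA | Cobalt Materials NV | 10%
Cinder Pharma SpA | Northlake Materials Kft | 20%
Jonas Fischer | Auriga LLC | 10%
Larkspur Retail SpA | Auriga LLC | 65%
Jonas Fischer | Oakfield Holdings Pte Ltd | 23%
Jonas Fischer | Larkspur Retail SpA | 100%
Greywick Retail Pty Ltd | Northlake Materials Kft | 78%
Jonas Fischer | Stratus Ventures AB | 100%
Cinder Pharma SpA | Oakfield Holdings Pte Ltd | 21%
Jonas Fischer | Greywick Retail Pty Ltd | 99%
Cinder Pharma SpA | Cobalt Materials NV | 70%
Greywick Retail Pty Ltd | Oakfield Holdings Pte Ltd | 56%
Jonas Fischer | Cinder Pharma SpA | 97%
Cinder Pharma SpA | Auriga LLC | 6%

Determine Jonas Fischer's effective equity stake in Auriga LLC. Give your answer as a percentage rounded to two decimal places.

80.82%

Jonas reaches Auriga along 3 paths.
Via Cinder: 97% × 6% = 5.82%.
Via Larkspur: 100% × 65% = 65%.
Direct stake: 10% = 10%.
Total: 5.82% + 65% + 10% = 80.82%.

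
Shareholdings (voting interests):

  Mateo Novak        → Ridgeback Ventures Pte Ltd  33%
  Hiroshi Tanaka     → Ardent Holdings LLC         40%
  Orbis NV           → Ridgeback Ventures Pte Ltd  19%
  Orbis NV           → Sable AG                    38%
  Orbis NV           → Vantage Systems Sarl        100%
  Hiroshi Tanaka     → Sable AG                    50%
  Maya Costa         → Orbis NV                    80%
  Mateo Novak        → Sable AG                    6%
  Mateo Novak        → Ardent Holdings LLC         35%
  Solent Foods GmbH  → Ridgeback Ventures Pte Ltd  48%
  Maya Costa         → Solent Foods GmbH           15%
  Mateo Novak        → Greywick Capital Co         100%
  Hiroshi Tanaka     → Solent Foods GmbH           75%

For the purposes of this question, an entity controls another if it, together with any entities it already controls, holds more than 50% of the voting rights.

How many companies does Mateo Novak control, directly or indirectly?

1

Mateo holds 100% of Greywick, so Mateo controls Greywick.
No other company's threshold is met.
Mateo controls 1 company.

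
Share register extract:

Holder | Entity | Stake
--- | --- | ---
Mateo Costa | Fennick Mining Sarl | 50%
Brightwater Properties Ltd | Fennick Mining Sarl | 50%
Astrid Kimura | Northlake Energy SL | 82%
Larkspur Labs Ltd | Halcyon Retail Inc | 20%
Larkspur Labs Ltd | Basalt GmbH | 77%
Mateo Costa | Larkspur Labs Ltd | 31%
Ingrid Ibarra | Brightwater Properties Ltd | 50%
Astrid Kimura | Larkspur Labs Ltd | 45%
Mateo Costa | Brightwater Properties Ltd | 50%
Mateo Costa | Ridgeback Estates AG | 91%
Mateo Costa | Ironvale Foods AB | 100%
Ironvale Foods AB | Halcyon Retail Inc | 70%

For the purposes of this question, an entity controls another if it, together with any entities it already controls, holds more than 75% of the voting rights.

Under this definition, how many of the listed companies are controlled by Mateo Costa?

Mateo holds 91% of Ridgeback, so Mateo controls Ridgeback.
Mateo holds 100% of Ironvale, so Mateo controls Ironvale.
No other company's threshold is met.
Mateo controls 2 companies.

2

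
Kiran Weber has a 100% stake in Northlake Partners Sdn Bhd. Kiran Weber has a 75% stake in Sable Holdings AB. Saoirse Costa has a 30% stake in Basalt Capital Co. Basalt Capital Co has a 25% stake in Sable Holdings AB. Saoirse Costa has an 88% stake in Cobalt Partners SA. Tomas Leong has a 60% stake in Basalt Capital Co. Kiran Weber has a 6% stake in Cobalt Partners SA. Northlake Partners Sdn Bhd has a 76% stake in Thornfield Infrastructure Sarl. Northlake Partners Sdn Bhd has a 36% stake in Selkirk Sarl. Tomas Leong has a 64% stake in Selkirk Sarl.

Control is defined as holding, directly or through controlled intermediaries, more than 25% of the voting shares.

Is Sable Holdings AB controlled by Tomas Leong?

No

Tomas holds 60% of Basalt, so Tomas controls Basalt.
Tomas holds 64% of Selkirk, so Tomas controls Selkirk.
In Sable, Tomas's side holds only 25%, not > 25%.
So Tomas does not control Sable.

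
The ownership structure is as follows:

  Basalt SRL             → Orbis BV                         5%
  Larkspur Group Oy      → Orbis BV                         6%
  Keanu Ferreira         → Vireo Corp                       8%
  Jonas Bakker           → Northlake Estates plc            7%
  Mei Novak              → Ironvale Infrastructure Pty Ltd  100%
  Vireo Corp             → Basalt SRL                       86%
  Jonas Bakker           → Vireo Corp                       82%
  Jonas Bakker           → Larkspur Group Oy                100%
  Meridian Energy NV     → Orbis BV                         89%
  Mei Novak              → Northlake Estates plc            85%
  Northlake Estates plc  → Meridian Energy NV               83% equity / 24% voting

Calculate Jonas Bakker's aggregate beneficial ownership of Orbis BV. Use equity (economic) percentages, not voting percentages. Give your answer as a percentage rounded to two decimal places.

14.70%

Jonas reaches Orbis along 3 paths.
Via Larkspur: 100% × 6% = 6%.
Via Northlake → Meridian: 7% × 83% × 89% = 5.1709%.
Via Vireo → Basalt: 82% × 86% × 5% = 3.526%.
Total: 6% + 5.1709% + 3.526% = 14.6969%.
Rounded: 14.70%.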